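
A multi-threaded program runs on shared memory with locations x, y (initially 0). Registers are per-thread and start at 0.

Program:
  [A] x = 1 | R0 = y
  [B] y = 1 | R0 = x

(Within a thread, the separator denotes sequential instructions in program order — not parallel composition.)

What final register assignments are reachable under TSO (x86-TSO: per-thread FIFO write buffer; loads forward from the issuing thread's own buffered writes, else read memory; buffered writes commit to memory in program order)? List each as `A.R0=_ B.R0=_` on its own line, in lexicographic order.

A.R0=0 B.R0=0
A.R0=0 B.R0=1
A.R0=1 B.R0=0
A.R0=1 B.R0=1

outcome vector order: (A.R0,B.R0)
|TSO outcomes| = 4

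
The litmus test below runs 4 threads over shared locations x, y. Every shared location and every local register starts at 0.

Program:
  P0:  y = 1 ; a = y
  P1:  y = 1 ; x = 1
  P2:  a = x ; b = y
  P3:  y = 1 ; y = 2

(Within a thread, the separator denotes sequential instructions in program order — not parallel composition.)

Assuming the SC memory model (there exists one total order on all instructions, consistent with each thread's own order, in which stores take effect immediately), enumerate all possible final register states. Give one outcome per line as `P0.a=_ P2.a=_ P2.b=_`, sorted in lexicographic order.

outcome vector order: (P0.a,P2.a,P2.b)
|SC outcomes| = 10

P0.a=1 P2.a=0 P2.b=0
P0.a=1 P2.a=0 P2.b=1
P0.a=1 P2.a=0 P2.b=2
P0.a=1 P2.a=1 P2.b=1
P0.a=1 P2.a=1 P2.b=2
P0.a=2 P2.a=0 P2.b=0
P0.a=2 P2.a=0 P2.b=1
P0.a=2 P2.a=0 P2.b=2
P0.a=2 P2.a=1 P2.b=1
P0.a=2 P2.a=1 P2.b=2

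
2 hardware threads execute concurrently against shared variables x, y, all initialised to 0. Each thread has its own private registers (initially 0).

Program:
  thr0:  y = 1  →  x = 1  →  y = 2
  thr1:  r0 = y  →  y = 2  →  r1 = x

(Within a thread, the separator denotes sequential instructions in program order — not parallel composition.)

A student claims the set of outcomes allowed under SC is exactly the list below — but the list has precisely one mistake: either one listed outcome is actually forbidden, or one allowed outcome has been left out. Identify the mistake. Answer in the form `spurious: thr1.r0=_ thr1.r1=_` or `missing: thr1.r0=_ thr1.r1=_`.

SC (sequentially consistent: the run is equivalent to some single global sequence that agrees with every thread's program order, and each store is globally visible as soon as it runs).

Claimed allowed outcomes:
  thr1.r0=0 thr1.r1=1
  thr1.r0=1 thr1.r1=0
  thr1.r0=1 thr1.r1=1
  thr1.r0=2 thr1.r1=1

outcome vector order: (thr1.r0,thr1.r1)
under SC → (0,0) (0,1) (1,0) (1,1) (2,1)
SC∖claimed = {(0,0)}

missing: thr1.r0=0 thr1.r1=0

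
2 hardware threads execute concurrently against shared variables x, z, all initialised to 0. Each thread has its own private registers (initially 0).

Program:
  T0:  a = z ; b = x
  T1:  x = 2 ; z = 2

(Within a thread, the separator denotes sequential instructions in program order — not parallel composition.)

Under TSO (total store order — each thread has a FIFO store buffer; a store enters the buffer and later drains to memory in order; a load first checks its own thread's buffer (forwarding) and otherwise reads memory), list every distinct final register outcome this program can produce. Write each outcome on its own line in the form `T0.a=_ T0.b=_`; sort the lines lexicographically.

T0.a=0 T0.b=0
T0.a=0 T0.b=2
T0.a=2 T0.b=2

outcome vector order: (T0.a,T0.b)
|TSO outcomes| = 3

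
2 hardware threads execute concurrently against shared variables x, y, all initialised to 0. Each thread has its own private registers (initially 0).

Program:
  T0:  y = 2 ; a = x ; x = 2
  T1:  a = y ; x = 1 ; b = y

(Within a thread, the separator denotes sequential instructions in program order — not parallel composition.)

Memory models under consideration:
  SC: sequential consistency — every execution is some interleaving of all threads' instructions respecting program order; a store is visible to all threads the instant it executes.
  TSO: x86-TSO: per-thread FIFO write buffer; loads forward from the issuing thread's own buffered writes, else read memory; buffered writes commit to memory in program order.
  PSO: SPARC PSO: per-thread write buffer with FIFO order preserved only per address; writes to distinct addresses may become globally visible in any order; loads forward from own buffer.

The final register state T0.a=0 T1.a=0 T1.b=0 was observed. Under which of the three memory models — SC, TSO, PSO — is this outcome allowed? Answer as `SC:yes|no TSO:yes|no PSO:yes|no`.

SC:no TSO:yes PSO:yes

outcome vector order: (T0.a,T1.a,T1.b)
SC: 5 outcomes — {<0 0 2>; <0 2 2>; <1 0 0>; <1 0 2>; <1 2 2>}
TSO: 6 outcomes — {<0 0 0>; <0 0 2>; <0 2 2>; <1 0 0>; <1 0 2>; <1 2 2>}
PSO: 6 outcomes — {<0 0 0>; <0 0 2>; <0 2 2>; <1 0 0>; <1 0 2>; <1 2 2>}
target <0 0 0> ∈ {TSO,PSO}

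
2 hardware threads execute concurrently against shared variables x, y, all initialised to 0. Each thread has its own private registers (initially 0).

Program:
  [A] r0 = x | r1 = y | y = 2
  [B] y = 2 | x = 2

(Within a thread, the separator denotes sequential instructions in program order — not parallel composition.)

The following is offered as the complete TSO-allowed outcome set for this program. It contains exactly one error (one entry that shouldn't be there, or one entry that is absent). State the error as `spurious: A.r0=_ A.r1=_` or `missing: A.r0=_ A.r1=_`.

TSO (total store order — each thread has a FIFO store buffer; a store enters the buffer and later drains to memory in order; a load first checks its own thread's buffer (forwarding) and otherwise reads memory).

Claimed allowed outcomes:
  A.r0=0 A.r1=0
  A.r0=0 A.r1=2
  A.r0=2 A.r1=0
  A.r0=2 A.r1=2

spurious: A.r0=2 A.r1=0

outcome vector order: (A.r0,A.r1)
[TSO] allowed = {00; 02; 22}
claimed∖TSO = {20}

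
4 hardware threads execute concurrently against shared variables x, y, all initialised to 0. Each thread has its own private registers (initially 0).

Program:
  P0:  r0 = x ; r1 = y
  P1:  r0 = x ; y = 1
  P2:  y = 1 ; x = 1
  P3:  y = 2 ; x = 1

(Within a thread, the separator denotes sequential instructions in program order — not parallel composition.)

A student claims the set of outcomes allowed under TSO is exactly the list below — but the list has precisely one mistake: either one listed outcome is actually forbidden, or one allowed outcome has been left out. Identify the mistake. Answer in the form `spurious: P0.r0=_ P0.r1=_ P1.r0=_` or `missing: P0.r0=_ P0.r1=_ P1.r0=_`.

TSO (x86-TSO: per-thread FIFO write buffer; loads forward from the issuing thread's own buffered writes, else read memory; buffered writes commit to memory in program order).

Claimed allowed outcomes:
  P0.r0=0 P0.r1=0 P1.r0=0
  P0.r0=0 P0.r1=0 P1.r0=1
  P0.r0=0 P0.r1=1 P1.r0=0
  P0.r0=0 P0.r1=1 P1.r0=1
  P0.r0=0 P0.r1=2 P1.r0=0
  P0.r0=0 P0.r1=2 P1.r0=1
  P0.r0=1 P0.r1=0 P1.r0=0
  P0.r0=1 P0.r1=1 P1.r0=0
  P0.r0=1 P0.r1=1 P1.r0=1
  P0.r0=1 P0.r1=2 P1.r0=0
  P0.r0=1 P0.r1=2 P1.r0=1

outcome vector order: (P0.r0,P0.r1,P1.r0)
under TSO → <0 0 0>; <0 0 1>; <0 1 0>; <0 1 1>; <0 2 0>; <0 2 1>; <1 1 0>; <1 1 1>; <1 2 0>; <1 2 1>
claimed∖TSO = {<1 0 0>}

spurious: P0.r0=1 P0.r1=0 P1.r0=0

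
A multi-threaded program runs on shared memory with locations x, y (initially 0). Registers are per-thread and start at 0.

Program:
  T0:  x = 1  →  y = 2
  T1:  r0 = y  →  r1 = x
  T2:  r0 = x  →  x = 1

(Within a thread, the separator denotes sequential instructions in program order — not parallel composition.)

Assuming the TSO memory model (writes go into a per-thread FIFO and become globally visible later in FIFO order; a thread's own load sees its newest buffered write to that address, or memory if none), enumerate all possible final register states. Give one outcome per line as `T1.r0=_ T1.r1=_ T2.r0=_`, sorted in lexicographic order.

outcome vector order: (T1.r0,T1.r1,T2.r0)
|TSO outcomes| = 6

T1.r0=0 T1.r1=0 T2.r0=0
T1.r0=0 T1.r1=0 T2.r0=1
T1.r0=0 T1.r1=1 T2.r0=0
T1.r0=0 T1.r1=1 T2.r0=1
T1.r0=2 T1.r1=1 T2.r0=0
T1.r0=2 T1.r1=1 T2.r0=1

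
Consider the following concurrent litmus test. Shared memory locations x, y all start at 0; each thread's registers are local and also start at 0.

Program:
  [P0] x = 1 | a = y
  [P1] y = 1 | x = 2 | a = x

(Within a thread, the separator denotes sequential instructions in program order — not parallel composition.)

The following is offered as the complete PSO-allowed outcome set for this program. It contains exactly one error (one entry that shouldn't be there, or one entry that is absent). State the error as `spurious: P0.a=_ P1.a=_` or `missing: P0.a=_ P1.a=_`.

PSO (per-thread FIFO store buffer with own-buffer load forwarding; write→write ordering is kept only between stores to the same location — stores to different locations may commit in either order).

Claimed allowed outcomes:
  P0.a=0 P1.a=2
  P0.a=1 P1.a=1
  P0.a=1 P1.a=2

outcome vector order: (P0.a,P1.a)
PSO (4): <0 1> <0 2> <1 1> <1 2>
PSO∖claimed = {<0 1>}

missing: P0.a=0 P1.a=1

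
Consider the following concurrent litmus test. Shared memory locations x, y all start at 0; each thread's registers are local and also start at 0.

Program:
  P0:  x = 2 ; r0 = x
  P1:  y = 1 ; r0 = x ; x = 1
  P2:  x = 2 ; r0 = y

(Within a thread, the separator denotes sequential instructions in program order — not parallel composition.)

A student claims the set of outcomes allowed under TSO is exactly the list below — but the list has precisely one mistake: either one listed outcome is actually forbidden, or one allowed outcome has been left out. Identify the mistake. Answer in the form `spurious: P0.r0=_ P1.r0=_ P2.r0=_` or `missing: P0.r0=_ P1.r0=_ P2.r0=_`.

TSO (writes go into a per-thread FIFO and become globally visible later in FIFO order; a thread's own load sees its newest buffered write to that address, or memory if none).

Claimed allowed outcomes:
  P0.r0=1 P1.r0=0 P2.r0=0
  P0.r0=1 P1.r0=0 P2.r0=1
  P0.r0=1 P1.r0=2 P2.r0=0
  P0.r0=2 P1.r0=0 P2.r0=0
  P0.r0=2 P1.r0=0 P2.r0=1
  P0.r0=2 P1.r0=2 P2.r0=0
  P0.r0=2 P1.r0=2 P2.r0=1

outcome vector order: (P0.r0,P1.r0,P2.r0)
TSO: 8 outcomes — {1/0/0 1/0/1 1/2/0 1/2/1 2/0/0 2/0/1 2/2/0 2/2/1}
TSO∖claimed = {1/2/1}

missing: P0.r0=1 P1.r0=2 P2.r0=1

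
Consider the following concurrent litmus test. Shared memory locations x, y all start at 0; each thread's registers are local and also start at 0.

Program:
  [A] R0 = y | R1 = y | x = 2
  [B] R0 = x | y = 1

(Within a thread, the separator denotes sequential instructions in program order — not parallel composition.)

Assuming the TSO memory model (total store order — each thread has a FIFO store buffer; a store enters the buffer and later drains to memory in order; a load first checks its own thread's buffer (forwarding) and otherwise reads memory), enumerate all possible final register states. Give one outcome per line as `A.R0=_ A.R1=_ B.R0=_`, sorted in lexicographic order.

outcome vector order: (A.R0,A.R1,B.R0)
|TSO outcomes| = 4

A.R0=0 A.R1=0 B.R0=0
A.R0=0 A.R1=0 B.R0=2
A.R0=0 A.R1=1 B.R0=0
A.R0=1 A.R1=1 B.R0=0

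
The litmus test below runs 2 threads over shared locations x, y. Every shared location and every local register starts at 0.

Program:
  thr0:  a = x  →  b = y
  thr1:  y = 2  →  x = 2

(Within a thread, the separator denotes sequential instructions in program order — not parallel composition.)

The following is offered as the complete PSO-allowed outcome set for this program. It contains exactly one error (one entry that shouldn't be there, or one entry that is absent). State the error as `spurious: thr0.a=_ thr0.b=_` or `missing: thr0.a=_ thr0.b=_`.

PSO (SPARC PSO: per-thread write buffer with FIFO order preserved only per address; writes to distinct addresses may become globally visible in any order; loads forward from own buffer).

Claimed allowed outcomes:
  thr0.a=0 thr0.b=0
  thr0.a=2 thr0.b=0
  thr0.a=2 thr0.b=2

outcome vector order: (thr0.a,thr0.b)
[PSO] allowed = {(0,0); (0,2); (2,0); (2,2)}
PSO∖claimed = {(0,2)}

missing: thr0.a=0 thr0.b=2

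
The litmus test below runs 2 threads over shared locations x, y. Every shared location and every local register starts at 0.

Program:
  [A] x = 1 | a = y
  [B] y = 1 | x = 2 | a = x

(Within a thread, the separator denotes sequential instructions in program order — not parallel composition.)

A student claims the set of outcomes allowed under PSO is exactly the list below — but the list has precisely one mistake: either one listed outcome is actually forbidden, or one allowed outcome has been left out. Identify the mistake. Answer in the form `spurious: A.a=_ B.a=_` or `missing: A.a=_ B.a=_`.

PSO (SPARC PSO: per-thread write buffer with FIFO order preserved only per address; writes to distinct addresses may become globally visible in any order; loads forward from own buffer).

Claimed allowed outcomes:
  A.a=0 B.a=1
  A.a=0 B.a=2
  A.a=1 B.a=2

outcome vector order: (A.a,B.a)
PSO: 4 outcomes — {(0,1), (0,2), (1,1), (1,2)}
PSO∖claimed = {(1,1)}

missing: A.a=1 B.a=1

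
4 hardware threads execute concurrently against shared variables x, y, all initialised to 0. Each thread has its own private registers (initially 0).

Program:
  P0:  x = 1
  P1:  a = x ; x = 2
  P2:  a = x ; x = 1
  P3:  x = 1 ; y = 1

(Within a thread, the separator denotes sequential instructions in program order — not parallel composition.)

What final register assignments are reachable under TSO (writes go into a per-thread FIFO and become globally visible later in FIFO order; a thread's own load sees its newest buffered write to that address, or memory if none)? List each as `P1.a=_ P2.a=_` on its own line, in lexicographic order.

P1.a=0 P2.a=0
P1.a=0 P2.a=1
P1.a=0 P2.a=2
P1.a=1 P2.a=0
P1.a=1 P2.a=1
P1.a=1 P2.a=2

outcome vector order: (P1.a,P2.a)
|TSO outcomes| = 6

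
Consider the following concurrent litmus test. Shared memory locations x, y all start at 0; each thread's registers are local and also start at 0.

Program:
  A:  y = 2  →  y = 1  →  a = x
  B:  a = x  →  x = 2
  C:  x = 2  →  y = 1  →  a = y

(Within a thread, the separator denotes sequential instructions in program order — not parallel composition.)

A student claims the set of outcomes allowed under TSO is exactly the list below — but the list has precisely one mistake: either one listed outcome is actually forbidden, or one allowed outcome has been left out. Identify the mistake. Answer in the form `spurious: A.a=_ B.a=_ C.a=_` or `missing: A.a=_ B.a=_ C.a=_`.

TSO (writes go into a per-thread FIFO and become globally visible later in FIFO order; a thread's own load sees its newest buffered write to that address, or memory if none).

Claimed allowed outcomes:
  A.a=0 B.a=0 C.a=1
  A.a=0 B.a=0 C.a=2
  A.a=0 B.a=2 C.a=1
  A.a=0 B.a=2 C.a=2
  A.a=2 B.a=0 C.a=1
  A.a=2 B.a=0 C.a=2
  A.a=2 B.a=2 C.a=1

outcome vector order: (A.a,B.a,C.a)
[TSO] allowed = {<0 0 1>; <0 0 2>; <0 2 1>; <0 2 2>; <2 0 1>; <2 0 2>; <2 2 1>; <2 2 2>}
TSO∖claimed = {<2 2 2>}

missing: A.a=2 B.a=2 C.a=2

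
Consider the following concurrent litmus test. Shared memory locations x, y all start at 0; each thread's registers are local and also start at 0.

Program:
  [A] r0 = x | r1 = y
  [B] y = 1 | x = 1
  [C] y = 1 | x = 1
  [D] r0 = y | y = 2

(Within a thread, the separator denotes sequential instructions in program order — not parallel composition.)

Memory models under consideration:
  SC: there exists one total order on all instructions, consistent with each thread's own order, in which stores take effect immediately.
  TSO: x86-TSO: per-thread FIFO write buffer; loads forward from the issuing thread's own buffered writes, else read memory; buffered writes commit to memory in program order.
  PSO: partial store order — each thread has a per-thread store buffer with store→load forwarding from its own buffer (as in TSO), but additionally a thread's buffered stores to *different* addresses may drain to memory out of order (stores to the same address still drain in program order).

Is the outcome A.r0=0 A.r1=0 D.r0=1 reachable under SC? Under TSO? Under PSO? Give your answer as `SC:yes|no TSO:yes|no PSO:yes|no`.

outcome vector order: (A.r0,A.r1,D.r0)
SC: 10 outcomes — {0/0/0, 0/0/1, 0/1/0, 0/1/1, 0/2/0, 0/2/1, 1/1/0, 1/1/1, 1/2/0, 1/2/1}
TSO: 10 outcomes — {0/0/0, 0/0/1, 0/1/0, 0/1/1, 0/2/0, 0/2/1, 1/1/0, 1/1/1, 1/2/0, 1/2/1}
PSO: 12 outcomes — {0/0/0, 0/0/1, 0/1/0, 0/1/1, 0/2/0, 0/2/1, 1/0/0, 1/0/1, 1/1/0, 1/1/1, 1/2/0, 1/2/1}
target 0/0/1 ∈ {SC,TSO,PSO}

SC:yes TSO:yes PSO:yes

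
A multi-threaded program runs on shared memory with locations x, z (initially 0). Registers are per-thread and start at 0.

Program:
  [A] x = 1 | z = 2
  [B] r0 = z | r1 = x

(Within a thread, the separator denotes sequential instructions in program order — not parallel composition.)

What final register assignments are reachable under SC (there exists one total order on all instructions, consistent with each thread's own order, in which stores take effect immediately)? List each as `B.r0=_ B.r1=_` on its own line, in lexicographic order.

B.r0=0 B.r1=0
B.r0=0 B.r1=1
B.r0=2 B.r1=1

outcome vector order: (B.r0,B.r1)
|SC outcomes| = 3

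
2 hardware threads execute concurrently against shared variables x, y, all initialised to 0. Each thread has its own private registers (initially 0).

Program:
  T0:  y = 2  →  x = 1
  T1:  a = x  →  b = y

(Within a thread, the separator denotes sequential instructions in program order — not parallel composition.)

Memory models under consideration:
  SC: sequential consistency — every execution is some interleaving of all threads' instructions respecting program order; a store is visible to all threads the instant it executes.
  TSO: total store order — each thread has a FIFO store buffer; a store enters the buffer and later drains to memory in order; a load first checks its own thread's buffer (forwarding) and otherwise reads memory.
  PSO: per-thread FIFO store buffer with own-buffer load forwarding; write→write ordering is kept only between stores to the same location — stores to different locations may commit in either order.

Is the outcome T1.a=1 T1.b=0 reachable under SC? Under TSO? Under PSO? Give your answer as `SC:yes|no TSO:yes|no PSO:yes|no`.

SC:no TSO:no PSO:yes

outcome vector order: (T1.a,T1.b)
under SC → 0/0; 0/2; 1/2
under TSO → 0/0; 0/2; 1/2
under PSO → 0/0; 0/2; 1/0; 1/2
target 1/0 ∈ {PSO}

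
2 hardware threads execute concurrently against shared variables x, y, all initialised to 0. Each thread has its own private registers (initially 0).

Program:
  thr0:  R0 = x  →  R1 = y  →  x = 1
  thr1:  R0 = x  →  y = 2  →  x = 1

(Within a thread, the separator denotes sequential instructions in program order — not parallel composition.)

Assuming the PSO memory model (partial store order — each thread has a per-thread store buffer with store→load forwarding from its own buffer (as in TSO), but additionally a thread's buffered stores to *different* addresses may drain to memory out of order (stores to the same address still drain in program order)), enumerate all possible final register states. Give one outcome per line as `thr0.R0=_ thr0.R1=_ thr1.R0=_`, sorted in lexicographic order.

outcome vector order: (thr0.R0,thr0.R1,thr1.R0)
|PSO outcomes| = 5

thr0.R0=0 thr0.R1=0 thr1.R0=0
thr0.R0=0 thr0.R1=0 thr1.R0=1
thr0.R0=0 thr0.R1=2 thr1.R0=0
thr0.R0=1 thr0.R1=0 thr1.R0=0
thr0.R0=1 thr0.R1=2 thr1.R0=0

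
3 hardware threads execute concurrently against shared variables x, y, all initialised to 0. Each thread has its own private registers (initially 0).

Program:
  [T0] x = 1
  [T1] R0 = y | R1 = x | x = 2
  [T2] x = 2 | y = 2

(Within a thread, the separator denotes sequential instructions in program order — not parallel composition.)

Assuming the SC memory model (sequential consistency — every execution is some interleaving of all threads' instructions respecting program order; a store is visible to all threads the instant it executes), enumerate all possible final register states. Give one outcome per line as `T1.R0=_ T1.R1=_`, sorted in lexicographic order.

T1.R0=0 T1.R1=0
T1.R0=0 T1.R1=1
T1.R0=0 T1.R1=2
T1.R0=2 T1.R1=1
T1.R0=2 T1.R1=2

outcome vector order: (T1.R0,T1.R1)
|SC outcomes| = 5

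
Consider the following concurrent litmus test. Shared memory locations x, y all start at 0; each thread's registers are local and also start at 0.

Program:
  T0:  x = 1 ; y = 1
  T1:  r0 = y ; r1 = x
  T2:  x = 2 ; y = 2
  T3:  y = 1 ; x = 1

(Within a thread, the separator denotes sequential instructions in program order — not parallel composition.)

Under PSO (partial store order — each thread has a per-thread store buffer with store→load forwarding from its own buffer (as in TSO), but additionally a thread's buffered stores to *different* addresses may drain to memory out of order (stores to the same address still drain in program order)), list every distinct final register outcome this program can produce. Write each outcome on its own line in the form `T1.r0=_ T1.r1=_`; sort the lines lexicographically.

T1.r0=0 T1.r1=0
T1.r0=0 T1.r1=1
T1.r0=0 T1.r1=2
T1.r0=1 T1.r1=0
T1.r0=1 T1.r1=1
T1.r0=1 T1.r1=2
T1.r0=2 T1.r1=0
T1.r0=2 T1.r1=1
T1.r0=2 T1.r1=2

outcome vector order: (T1.r0,T1.r1)
|PSO outcomes| = 9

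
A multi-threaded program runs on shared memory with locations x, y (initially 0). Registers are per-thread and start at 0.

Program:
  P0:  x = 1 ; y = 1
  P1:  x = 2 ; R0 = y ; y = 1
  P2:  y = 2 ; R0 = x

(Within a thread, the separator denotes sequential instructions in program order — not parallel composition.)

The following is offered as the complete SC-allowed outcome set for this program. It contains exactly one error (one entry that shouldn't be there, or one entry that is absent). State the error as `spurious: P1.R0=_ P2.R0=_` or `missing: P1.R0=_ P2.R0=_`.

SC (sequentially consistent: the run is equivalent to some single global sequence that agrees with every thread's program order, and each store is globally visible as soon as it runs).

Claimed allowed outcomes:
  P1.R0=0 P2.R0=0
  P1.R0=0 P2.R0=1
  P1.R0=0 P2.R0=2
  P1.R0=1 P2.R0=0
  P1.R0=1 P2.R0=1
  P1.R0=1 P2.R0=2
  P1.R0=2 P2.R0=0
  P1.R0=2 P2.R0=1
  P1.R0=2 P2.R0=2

spurious: P1.R0=0 P2.R0=0

outcome vector order: (P1.R0,P2.R0)
SC (8): 0/1; 0/2; 1/0; 1/1; 1/2; 2/0; 2/1; 2/2
claimed∖SC = {0/0}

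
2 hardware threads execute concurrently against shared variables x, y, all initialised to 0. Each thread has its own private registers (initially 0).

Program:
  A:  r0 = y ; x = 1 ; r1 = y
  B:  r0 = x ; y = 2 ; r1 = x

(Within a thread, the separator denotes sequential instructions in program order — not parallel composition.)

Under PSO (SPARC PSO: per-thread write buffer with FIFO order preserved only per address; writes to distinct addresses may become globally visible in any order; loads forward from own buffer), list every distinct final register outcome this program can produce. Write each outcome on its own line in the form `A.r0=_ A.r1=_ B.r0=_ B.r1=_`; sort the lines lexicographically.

outcome vector order: (A.r0,A.r1,B.r0,B.r1)
|PSO outcomes| = 8

A.r0=0 A.r1=0 B.r0=0 B.r1=0
A.r0=0 A.r1=0 B.r0=0 B.r1=1
A.r0=0 A.r1=0 B.r0=1 B.r1=1
A.r0=0 A.r1=2 B.r0=0 B.r1=0
A.r0=0 A.r1=2 B.r0=0 B.r1=1
A.r0=0 A.r1=2 B.r0=1 B.r1=1
A.r0=2 A.r1=2 B.r0=0 B.r1=0
A.r0=2 A.r1=2 B.r0=0 B.r1=1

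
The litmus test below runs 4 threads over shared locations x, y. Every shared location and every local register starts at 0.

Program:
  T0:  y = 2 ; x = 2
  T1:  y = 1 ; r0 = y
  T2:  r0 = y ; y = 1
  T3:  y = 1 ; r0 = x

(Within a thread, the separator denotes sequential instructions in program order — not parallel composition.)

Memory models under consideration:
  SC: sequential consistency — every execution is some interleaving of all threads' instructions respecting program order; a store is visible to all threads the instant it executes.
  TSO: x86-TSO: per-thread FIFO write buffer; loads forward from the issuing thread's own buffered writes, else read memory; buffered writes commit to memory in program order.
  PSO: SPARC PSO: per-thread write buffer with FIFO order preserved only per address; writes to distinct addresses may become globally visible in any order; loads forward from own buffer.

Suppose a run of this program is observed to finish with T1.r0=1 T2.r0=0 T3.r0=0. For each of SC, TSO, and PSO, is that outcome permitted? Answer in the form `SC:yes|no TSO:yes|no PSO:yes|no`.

outcome vector order: (T1.r0,T2.r0,T3.r0)
SC: 12 outcomes — {<1 0 0>; <1 0 2>; <1 1 0>; <1 1 2>; <1 2 0>; <1 2 2>; <2 0 0>; <2 0 2>; <2 1 0>; <2 1 2>; <2 2 0>; <2 2 2>}
TSO: 12 outcomes — {<1 0 0>; <1 0 2>; <1 1 0>; <1 1 2>; <1 2 0>; <1 2 2>; <2 0 0>; <2 0 2>; <2 1 0>; <2 1 2>; <2 2 0>; <2 2 2>}
PSO: 12 outcomes — {<1 0 0>; <1 0 2>; <1 1 0>; <1 1 2>; <1 2 0>; <1 2 2>; <2 0 0>; <2 0 2>; <2 1 0>; <2 1 2>; <2 2 0>; <2 2 2>}
target <1 0 0> ∈ {SC,TSO,PSO}

SC:yes TSO:yes PSO:yes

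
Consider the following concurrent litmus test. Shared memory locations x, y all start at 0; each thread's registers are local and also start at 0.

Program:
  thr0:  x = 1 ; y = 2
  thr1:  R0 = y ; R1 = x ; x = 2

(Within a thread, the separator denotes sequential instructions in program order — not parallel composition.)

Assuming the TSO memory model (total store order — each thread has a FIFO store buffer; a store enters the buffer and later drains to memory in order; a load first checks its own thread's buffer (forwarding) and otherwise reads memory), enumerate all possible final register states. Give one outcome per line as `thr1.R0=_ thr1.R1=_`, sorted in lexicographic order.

thr1.R0=0 thr1.R1=0
thr1.R0=0 thr1.R1=1
thr1.R0=2 thr1.R1=1

outcome vector order: (thr1.R0,thr1.R1)
|TSO outcomes| = 3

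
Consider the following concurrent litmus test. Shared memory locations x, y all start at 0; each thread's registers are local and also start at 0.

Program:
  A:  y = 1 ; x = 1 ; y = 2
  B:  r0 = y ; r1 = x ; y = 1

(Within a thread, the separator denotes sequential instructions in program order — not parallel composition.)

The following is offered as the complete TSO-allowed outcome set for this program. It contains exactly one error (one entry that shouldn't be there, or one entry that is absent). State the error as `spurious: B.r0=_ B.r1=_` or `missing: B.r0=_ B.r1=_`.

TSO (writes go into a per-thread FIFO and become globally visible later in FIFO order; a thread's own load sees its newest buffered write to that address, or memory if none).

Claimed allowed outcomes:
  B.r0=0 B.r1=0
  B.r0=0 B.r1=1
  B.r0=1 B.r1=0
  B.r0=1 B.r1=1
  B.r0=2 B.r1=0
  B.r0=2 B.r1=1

spurious: B.r0=2 B.r1=0

outcome vector order: (B.r0,B.r1)
[TSO] allowed = {<0 0> <0 1> <1 0> <1 1> <2 1>}
claimed∖TSO = {<2 0>}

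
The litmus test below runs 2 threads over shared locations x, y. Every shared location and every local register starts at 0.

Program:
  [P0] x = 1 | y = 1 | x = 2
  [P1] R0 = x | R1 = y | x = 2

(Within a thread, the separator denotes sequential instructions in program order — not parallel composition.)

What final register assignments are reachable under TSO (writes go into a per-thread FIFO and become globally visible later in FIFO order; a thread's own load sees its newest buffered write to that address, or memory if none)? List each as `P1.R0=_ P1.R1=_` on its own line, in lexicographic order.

P1.R0=0 P1.R1=0
P1.R0=0 P1.R1=1
P1.R0=1 P1.R1=0
P1.R0=1 P1.R1=1
P1.R0=2 P1.R1=1

outcome vector order: (P1.R0,P1.R1)
|TSO outcomes| = 5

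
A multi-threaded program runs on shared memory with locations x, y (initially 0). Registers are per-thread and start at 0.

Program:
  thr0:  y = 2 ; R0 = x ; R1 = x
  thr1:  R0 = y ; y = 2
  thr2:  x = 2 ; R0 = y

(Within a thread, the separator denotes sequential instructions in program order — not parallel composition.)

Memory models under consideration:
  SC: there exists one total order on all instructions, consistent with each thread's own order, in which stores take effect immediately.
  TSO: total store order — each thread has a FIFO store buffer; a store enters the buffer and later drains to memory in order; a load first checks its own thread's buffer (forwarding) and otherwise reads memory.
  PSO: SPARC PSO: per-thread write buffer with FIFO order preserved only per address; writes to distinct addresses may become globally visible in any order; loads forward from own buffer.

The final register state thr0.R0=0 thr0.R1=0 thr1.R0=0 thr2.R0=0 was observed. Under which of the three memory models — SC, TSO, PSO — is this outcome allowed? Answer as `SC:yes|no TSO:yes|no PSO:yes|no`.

outcome vector order: (thr0.R0,thr0.R1,thr1.R0,thr2.R0)
[SC] allowed = {0/0/0/2; 0/0/2/2; 0/2/0/2; 0/2/2/2; 2/2/0/0; 2/2/0/2; 2/2/2/0; 2/2/2/2}
[TSO] allowed = {0/0/0/0; 0/0/0/2; 0/0/2/0; 0/0/2/2; 0/2/0/0; 0/2/0/2; 0/2/2/0; 0/2/2/2; 2/2/0/0; 2/2/0/2; 2/2/2/0; 2/2/2/2}
[PSO] allowed = {0/0/0/0; 0/0/0/2; 0/0/2/0; 0/0/2/2; 0/2/0/0; 0/2/0/2; 0/2/2/0; 0/2/2/2; 2/2/0/0; 2/2/0/2; 2/2/2/0; 2/2/2/2}
target 0/0/0/0 ∈ {TSO,PSO}

SC:no TSO:yes PSO:yes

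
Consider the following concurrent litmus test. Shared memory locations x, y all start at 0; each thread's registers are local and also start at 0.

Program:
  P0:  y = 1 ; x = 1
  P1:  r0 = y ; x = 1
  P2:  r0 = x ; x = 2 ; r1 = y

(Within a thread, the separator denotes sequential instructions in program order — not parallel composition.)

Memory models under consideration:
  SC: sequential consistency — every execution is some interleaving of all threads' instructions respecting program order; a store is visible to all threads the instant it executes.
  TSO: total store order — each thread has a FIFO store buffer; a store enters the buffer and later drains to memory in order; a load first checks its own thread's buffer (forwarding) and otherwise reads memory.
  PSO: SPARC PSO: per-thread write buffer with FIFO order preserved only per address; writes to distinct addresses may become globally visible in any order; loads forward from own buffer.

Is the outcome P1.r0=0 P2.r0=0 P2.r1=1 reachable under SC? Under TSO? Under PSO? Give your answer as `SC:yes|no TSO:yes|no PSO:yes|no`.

outcome vector order: (P1.r0,P2.r0,P2.r1)
[SC] allowed = {000, 001, 010, 011, 100, 101, 111}
[TSO] allowed = {000, 001, 010, 011, 100, 101, 111}
[PSO] allowed = {000, 001, 010, 011, 100, 101, 110, 111}
target 001 ∈ {SC,TSO,PSO}

SC:yes TSO:yes PSO:yes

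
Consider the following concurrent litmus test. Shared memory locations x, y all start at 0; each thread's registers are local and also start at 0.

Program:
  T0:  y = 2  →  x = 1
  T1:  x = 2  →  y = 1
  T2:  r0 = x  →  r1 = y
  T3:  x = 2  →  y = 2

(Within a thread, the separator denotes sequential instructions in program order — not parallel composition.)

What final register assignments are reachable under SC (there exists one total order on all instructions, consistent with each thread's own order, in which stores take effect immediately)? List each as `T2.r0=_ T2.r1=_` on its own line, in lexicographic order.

T2.r0=0 T2.r1=0
T2.r0=0 T2.r1=1
T2.r0=0 T2.r1=2
T2.r0=1 T2.r1=1
T2.r0=1 T2.r1=2
T2.r0=2 T2.r1=0
T2.r0=2 T2.r1=1
T2.r0=2 T2.r1=2

outcome vector order: (T2.r0,T2.r1)
|SC outcomes| = 8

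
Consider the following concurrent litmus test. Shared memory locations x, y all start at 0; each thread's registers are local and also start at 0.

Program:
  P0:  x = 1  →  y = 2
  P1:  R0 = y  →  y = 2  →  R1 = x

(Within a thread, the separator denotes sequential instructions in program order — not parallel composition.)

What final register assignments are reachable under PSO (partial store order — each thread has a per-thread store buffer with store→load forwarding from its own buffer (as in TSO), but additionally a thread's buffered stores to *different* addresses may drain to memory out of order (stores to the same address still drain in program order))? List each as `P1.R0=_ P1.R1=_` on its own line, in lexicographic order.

P1.R0=0 P1.R1=0
P1.R0=0 P1.R1=1
P1.R0=2 P1.R1=0
P1.R0=2 P1.R1=1

outcome vector order: (P1.R0,P1.R1)
|PSO outcomes| = 4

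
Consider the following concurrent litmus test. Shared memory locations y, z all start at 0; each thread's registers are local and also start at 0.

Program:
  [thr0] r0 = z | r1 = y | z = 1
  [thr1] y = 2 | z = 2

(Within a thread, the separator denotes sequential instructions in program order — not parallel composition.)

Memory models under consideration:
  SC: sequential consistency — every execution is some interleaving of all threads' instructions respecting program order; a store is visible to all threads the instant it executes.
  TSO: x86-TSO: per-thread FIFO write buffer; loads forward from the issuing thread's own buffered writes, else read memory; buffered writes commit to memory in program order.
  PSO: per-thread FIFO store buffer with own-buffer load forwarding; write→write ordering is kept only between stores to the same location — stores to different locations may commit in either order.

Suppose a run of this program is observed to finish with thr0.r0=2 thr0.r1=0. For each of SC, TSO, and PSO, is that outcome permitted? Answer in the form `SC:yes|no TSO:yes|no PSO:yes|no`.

outcome vector order: (thr0.r0,thr0.r1)
[SC] allowed = {0/0; 0/2; 2/2}
[TSO] allowed = {0/0; 0/2; 2/2}
[PSO] allowed = {0/0; 0/2; 2/0; 2/2}
target 2/0 ∈ {PSO}

SC:no TSO:no PSO:yes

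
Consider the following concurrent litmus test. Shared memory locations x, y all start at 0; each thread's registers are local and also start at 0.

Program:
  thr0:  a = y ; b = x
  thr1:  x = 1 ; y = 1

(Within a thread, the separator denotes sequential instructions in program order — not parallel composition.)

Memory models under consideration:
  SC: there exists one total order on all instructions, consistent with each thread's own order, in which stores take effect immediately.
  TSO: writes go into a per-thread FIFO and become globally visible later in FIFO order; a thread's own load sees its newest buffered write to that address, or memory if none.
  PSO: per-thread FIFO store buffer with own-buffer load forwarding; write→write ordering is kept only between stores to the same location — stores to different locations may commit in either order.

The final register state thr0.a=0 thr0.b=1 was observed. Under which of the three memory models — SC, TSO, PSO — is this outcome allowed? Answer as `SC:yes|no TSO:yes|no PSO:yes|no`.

SC:yes TSO:yes PSO:yes

outcome vector order: (thr0.a,thr0.b)
[SC] allowed = {<0 0>; <0 1>; <1 1>}
[TSO] allowed = {<0 0>; <0 1>; <1 1>}
[PSO] allowed = {<0 0>; <0 1>; <1 0>; <1 1>}
target <0 1> ∈ {SC,TSO,PSO}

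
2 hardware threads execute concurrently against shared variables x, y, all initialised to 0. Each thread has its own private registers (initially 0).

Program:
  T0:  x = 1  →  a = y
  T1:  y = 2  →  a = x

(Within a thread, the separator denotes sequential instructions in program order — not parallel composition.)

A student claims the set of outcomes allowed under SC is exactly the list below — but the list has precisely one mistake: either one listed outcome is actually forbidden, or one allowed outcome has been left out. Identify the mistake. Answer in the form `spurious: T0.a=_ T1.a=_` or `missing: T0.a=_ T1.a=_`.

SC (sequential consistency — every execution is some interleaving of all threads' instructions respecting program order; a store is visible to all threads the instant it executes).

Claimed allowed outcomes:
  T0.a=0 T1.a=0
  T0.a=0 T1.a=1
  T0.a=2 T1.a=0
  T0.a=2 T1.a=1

outcome vector order: (T0.a,T1.a)
SC: 3 outcomes — {01 20 21}
claimed∖SC = {00}

spurious: T0.a=0 T1.a=0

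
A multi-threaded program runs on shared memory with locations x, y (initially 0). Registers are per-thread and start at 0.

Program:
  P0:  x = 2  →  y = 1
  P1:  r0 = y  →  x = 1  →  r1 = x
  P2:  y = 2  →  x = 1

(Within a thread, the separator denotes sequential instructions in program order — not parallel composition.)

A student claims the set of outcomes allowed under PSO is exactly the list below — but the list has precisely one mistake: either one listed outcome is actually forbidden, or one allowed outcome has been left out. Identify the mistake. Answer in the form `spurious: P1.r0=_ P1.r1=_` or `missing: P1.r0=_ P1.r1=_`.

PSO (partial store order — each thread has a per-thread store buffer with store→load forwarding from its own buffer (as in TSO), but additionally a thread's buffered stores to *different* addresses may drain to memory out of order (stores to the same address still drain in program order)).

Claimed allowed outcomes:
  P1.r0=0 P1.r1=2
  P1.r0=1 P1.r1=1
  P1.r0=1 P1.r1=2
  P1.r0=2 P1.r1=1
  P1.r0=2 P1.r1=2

outcome vector order: (P1.r0,P1.r1)
PSO (6): (0,1) (0,2) (1,1) (1,2) (2,1) (2,2)
PSO∖claimed = {(0,1)}

missing: P1.r0=0 P1.r1=1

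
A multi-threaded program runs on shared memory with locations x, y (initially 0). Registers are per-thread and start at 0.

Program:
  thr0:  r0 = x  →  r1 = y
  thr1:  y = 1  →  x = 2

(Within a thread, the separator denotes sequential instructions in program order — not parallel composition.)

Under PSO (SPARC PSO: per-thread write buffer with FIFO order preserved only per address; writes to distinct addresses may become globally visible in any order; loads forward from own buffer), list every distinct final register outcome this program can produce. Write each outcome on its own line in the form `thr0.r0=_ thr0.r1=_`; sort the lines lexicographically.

thr0.r0=0 thr0.r1=0
thr0.r0=0 thr0.r1=1
thr0.r0=2 thr0.r1=0
thr0.r0=2 thr0.r1=1

outcome vector order: (thr0.r0,thr0.r1)
|PSO outcomes| = 4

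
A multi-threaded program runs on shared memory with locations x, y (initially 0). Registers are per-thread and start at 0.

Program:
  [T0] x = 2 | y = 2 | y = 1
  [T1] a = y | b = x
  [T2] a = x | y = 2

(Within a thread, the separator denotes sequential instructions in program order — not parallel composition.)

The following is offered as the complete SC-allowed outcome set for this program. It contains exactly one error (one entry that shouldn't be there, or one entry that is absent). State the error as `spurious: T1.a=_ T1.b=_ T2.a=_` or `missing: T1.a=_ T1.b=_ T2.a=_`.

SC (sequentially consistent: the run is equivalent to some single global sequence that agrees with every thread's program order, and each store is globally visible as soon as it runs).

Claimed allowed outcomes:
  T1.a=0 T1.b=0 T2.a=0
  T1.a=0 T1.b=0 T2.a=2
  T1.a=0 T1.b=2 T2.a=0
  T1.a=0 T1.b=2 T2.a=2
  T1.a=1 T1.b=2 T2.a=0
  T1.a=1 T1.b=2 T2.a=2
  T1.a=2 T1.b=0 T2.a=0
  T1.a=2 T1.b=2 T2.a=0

missing: T1.a=2 T1.b=2 T2.a=2

outcome vector order: (T1.a,T1.b,T2.a)
[SC] allowed = {000, 002, 020, 022, 120, 122, 200, 220, 222}
SC∖claimed = {222}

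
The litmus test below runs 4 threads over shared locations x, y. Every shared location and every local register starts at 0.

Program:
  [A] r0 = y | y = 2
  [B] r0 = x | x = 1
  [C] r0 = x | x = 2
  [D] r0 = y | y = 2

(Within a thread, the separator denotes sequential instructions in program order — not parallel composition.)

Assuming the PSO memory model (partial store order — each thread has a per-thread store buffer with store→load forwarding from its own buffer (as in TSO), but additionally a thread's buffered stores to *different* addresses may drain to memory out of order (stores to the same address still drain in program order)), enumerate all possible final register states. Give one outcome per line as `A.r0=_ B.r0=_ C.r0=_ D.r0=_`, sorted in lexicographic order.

A.r0=0 B.r0=0 C.r0=0 D.r0=0
A.r0=0 B.r0=0 C.r0=0 D.r0=2
A.r0=0 B.r0=0 C.r0=1 D.r0=0
A.r0=0 B.r0=0 C.r0=1 D.r0=2
A.r0=0 B.r0=2 C.r0=0 D.r0=0
A.r0=0 B.r0=2 C.r0=0 D.r0=2
A.r0=2 B.r0=0 C.r0=0 D.r0=0
A.r0=2 B.r0=0 C.r0=1 D.r0=0
A.r0=2 B.r0=2 C.r0=0 D.r0=0

outcome vector order: (A.r0,B.r0,C.r0,D.r0)
|PSO outcomes| = 9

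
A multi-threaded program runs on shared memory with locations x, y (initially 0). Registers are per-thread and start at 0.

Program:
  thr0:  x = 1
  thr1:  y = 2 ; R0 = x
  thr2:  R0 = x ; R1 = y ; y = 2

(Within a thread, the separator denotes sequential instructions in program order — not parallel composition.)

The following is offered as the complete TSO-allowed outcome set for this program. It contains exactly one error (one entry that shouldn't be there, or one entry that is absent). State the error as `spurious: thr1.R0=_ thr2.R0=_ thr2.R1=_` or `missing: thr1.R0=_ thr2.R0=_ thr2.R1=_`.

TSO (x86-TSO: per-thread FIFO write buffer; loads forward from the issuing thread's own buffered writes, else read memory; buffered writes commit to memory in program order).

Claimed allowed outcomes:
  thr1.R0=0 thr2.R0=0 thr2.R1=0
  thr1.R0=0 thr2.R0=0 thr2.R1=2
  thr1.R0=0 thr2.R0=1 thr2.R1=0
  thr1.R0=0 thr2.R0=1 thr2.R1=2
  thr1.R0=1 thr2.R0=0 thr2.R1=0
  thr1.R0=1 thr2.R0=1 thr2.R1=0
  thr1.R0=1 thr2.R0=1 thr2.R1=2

missing: thr1.R0=1 thr2.R0=0 thr2.R1=2

outcome vector order: (thr1.R0,thr2.R0,thr2.R1)
TSO: 8 outcomes — {(0,0,0) (0,0,2) (0,1,0) (0,1,2) (1,0,0) (1,0,2) (1,1,0) (1,1,2)}
TSO∖claimed = {(1,0,2)}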